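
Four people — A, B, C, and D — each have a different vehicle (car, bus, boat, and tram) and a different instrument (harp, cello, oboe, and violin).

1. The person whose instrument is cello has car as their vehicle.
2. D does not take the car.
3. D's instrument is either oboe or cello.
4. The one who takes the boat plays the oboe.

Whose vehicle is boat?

D

With clues 1–4, A, B, and C are impossible for the one with vehicle boat.
That leaves D.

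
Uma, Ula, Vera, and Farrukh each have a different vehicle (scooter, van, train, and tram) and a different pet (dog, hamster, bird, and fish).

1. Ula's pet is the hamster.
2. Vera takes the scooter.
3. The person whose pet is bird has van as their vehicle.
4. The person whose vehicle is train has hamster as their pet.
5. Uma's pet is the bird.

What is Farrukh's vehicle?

With clues 1–2, scooter is impossible for Farrukh's vehicle.
With clues 1–4, train is impossible for Farrukh's vehicle.
With clues 1–5, van is impossible for Farrukh's vehicle.
That leaves tram.

tram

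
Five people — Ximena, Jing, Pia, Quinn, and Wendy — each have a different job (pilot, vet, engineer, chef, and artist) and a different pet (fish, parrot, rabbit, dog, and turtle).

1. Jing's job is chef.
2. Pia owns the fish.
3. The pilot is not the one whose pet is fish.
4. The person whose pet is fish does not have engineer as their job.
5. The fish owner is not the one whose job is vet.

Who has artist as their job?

Clue 1 rules out Jing for the one with job artist.
With clues 1–5, Quinn, Wendy, and Ximena are impossible for the one with job artist.
That leaves Pia.

Pia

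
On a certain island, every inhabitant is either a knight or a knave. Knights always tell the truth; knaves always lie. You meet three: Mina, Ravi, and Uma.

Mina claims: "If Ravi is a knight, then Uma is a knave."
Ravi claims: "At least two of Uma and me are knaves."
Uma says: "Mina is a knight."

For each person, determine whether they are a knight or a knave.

Consider Mina. Suppose Mina is a knave.
Then no assignment of the remaining roles makes every statement match its speaker's type — contradiction.
So Mina is a knight.
With that fixed, Uma's statement is true, so Uma is a knight.
With that fixed, Ravi's statement is false, so Ravi is a knave.

Mina: knight, Ravi: knave, Uma: knight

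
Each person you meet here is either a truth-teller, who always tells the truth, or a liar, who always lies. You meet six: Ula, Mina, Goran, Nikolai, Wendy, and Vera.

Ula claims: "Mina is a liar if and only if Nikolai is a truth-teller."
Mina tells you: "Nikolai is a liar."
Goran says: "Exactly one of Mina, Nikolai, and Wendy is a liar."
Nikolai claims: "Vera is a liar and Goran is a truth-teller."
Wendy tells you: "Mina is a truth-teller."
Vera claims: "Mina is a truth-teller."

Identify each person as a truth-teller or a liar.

Ula: truth-teller, Mina: truth-teller, Goran: truth-teller, Nikolai: liar, Wendy: truth-teller, Vera: truth-teller

Consider Ula. Suppose Ula is a liar.
Then no assignment of the remaining roles makes every statement match its speaker's type — contradiction.
So Ula is a truth-teller.
Consider Mina. Suppose Mina is a liar.
Then no assignment of the remaining roles makes every statement match its speaker's type — contradiction.
So Mina is a truth-teller.
With that fixed, Wendy's statement is true, so Wendy is a truth-teller.
With that fixed, Vera's statement is true, so Vera is a truth-teller.
With that fixed, Nikolai's statement is false, so Nikolai is a liar.
With that fixed, Goran's statement is true, so Goran is a truth-teller.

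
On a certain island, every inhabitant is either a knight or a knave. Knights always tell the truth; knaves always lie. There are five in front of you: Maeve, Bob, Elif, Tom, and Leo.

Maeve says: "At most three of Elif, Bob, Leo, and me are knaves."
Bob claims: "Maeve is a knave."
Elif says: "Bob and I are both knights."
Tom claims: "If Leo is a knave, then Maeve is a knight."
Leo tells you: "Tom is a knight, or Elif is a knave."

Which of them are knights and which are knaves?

Maeve: knight, Bob: knave, Elif: knave, Tom: knight, Leo: knight

Consider Maeve. Suppose Maeve is a knave.
Then no assignment of the remaining roles makes every statement match its speaker's type — contradiction.
So Maeve is a knight.
With that fixed, Bob's statement is false, so Bob is a knave.
With that fixed, Elif's statement is false, so Elif is a knave.
With that fixed, Tom's statement is true, so Tom is a knight.
With that fixed, Leo's statement is true, so Leo is a knight.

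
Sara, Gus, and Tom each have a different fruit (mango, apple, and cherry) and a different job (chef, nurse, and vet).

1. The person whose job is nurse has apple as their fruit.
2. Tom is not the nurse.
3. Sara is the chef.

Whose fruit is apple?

Gus

With clues 1–2, Tom is impossible for the one with fruit apple.
With clues 1–3, Sara is impossible for the one with fruit apple.
That leaves Gus.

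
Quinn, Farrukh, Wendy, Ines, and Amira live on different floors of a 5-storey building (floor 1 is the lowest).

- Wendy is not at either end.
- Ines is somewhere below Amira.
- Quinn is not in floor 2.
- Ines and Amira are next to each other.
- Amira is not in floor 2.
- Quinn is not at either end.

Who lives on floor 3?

Quinn

With clues 1–6, Amira, Farrukh, Ines, and Wendy are ruled out for floor 3.
So floor 3 is Quinn.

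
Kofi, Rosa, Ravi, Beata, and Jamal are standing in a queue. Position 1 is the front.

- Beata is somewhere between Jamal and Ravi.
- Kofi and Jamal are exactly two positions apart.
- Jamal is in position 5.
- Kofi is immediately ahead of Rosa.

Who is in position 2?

With clues 1–3, Jamal and Kofi are ruled out for position 2.
With clues 1–4, Ravi and Rosa are ruled out for position 2.
So position 2 is Beata.

Beata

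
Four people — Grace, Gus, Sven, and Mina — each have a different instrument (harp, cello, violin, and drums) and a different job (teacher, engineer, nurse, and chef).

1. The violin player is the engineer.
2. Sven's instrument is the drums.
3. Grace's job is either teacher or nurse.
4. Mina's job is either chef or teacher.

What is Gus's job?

engineer

With clues 1–4, chef, nurse, and teacher are impossible for Gus's job.
That leaves engineer.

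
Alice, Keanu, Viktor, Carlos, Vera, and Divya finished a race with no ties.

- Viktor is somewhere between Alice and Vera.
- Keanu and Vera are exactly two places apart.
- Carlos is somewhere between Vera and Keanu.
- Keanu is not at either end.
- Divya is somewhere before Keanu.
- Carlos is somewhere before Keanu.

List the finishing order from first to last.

Divya, Vera, Carlos, Keanu, Viktor, Alice

From clue 1: Viktor is in {2,3,4,5}.
From clues 1–3: Alice is in {1,2,5,6}.
From clues 1–5: Keanu is in {2,4}.
From clues 1–6: Divya → place 1, Vera → place 2, Carlos → place 3, Keanu → place 4, Viktor → place 5, Alice → place 6.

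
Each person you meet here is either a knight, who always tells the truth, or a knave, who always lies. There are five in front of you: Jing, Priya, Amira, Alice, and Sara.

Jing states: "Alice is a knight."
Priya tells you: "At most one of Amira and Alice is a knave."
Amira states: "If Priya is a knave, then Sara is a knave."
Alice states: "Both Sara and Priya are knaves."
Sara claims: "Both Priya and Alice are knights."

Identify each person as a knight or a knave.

Consider Jing. Suppose Jing is a knight.
Then no assignment of the remaining roles makes every statement match its speaker's type — contradiction.
So Jing is a knave.
Consider Priya. Suppose Priya is a knave.
Then no assignment of the remaining roles makes every statement match its speaker's type — contradiction.
So Priya is a knight.
With that fixed, Amira's statement is true, so Amira is a knight.
With that fixed, Alice's statement is false, so Alice is a knave.
With that fixed, Sara's statement is false, so Sara is a knave.

Jing: knave, Priya: knight, Amira: knight, Alice: knave, Sara: knave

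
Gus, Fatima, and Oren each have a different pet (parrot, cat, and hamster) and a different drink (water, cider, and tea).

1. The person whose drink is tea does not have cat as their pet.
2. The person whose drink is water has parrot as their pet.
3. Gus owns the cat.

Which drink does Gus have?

cider

With clues 1–3, tea and water are impossible for Gus's drink.
That leaves cider.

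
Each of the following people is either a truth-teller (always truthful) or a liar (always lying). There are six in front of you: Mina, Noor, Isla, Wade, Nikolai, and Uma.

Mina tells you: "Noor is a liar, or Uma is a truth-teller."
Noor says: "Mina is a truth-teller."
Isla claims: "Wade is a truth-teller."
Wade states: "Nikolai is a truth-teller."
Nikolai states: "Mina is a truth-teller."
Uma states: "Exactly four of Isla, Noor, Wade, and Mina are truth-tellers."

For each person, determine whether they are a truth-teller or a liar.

Consider Mina. Suppose Mina is a liar.
Then no assignment of the remaining roles makes every statement match its speaker's type — contradiction.
So Mina is a truth-teller.
With that fixed, Noor's statement is true, so Noor is a truth-teller.
With that fixed, Nikolai's statement is true, so Nikolai is a truth-teller.
With that fixed, Wade's statement is true, so Wade is a truth-teller.
With that fixed, Isla's statement is true, so Isla is a truth-teller.
With that fixed, Uma's statement is true, so Uma is a truth-teller.

Mina: truth-teller, Noor: truth-teller, Isla: truth-teller, Wade: truth-teller, Nikolai: truth-teller, Uma: truth-teller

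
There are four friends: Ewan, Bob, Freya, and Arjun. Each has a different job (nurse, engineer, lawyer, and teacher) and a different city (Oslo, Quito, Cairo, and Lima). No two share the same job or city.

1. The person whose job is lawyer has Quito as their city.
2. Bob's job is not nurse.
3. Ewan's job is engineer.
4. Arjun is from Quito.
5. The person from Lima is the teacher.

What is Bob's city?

Lima

With clues 1–4, Quito is impossible for Bob's city.
With clues 1–5, Cairo and Oslo are impossible for Bob's city.
That leaves Lima.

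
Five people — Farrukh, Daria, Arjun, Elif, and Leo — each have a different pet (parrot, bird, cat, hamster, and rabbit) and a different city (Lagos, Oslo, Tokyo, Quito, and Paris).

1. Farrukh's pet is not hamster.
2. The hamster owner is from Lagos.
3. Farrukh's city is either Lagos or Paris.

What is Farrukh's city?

With clues 1–2, Lagos is impossible for Farrukh's city.
With clues 1–3, Oslo, Quito, and Tokyo are impossible for Farrukh's city.
That leaves Paris.

Paris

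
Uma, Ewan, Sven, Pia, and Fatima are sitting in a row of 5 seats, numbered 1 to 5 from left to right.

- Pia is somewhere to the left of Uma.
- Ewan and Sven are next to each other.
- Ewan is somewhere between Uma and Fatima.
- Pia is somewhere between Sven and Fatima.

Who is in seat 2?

Pia

With clues 1–4, Ewan, Fatima, Sven, and Uma are ruled out for seat 2.
So seat 2 is Pia.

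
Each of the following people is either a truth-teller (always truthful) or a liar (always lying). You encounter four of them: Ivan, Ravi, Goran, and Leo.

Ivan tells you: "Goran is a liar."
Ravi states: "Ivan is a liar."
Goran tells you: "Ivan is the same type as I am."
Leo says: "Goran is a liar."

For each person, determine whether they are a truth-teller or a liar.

Consider Ivan. Suppose Ivan is a liar.
Then whichever role Goran has, Goran's statement has the wrong truth value — contradiction.
So Ivan is a truth-teller.
With that fixed, Ravi's statement is false, so Ravi is a liar.
Consider Goran. Suppose Goran is a truth-teller.
Then Ivan's statement comes out false, contradicting Ivan being a truth-teller.
So Goran is a liar.
With that fixed, Leo's statement is true, so Leo is a truth-teller.

Ivan: truth-teller, Ravi: liar, Goran: liar, Leo: truth-teller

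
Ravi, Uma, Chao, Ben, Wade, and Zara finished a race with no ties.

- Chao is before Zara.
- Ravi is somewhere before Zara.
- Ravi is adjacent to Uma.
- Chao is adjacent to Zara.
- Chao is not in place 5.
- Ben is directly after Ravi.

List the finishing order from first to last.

From clue 1: Chao is in {1,2,3,4,5}.
From clues 1–2: Zara is in {3,4,5,6}.
From clues 1–3: Zara is in {4,5,6}.
From clues 1–4: Chao is in {3,4,5}.
From clues 1–5: Chao is in {3,4}.
From clues 1–6: Uma → place 1, Ravi → place 2, Ben → place 3, Chao → place 4, Zara → place 5, Wade → place 6.

Uma, Ravi, Ben, Chao, Zara, Wade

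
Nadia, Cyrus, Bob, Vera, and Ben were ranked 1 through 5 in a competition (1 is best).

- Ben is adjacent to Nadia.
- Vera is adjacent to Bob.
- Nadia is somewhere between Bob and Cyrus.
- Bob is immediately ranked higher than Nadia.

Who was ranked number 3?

With clues 1–3, Bob, Cyrus, and Vera are ruled out for rank 3.
With clues 1–4, Ben is ruled out for rank 3.
So rank 3 is Nadia.

Nadia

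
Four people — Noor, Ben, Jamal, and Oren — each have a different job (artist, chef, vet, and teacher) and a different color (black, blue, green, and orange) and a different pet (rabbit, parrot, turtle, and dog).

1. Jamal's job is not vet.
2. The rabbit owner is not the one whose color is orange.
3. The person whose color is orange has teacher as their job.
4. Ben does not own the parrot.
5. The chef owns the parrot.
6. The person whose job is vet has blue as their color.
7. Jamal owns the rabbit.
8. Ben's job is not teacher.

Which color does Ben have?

With clues 1–7, black and green are impossible for Ben's color.
With clues 1–8, orange is impossible for Ben's color.
That leaves blue.

blue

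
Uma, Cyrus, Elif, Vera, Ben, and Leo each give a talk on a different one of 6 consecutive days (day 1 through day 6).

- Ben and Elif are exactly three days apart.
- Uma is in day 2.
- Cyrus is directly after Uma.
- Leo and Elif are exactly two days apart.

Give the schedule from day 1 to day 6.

From clues 1–2: Uma → day 2.
From clues 1–3: Cyrus → day 3.
From clues 1–4: Ben → day 1, Elif → day 4, Vera → day 5, Leo → day 6.

Ben, Uma, Cyrus, Elif, Vera, Leo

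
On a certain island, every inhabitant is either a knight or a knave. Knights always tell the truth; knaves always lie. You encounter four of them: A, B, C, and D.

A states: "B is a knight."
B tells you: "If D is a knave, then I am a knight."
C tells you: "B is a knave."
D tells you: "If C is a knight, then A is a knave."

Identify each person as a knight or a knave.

A: knight, B: knight, C: knave, D: knight

Consider A. Suppose A is a knave.
Then no assignment of the remaining roles makes every statement match its speaker's type — contradiction.
So A is a knight.
Consider B. Suppose B is a knave.
Then A's statement comes out false, contradicting A being a knight.
So B is a knight.
With that fixed, C's statement is false, so C is a knave.
With that fixed, D's statement is true, so D is a knight.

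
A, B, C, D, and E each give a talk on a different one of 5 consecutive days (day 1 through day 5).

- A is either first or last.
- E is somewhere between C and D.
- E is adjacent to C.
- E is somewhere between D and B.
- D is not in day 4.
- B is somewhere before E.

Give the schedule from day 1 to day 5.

From clue 1: A is in {1,5}.
From clues 1–6: A → day 1, B → day 2, C → day 3, E → day 4, D → day 5.

A, B, C, E, D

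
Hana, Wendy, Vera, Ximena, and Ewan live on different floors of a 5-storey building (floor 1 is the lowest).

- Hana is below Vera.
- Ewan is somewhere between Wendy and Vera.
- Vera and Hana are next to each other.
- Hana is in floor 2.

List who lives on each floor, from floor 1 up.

From clue 1: Hana is in {1,2,3,4}.
From clues 1–2: Ewan is in {2,3,4}.
From clues 1–4: Ximena → floor 1, Hana → floor 2, Vera → floor 3, Ewan → floor 4, Wendy → floor 5.

Ximena, Hana, Vera, Ewan, Wendy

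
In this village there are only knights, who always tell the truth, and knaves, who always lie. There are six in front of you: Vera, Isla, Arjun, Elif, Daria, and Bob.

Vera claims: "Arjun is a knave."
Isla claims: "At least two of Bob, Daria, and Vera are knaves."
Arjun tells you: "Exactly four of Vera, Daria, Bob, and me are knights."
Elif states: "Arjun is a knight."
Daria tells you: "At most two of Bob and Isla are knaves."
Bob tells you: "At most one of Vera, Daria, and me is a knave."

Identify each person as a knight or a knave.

Vera: knight, Isla: knave, Arjun: knave, Elif: knave, Daria: knight, Bob: knight

Regardless of anyone's role, Daria's statement is true, so Daria is a knight.
Consider Vera. Suppose Vera is a knave.
Then no assignment of the remaining roles makes every statement match its speaker's type — contradiction.
So Vera is a knight.
With that fixed, Isla's statement is false, so Isla is a knave.
With that fixed, Bob's statement is true, so Bob is a knight.
Consider Arjun. Suppose Arjun is a knight.
Then Vera's statement comes out false, contradicting Vera being a knight.
So Arjun is a knave.
With that fixed, Elif's statement is false, so Elif is a knave.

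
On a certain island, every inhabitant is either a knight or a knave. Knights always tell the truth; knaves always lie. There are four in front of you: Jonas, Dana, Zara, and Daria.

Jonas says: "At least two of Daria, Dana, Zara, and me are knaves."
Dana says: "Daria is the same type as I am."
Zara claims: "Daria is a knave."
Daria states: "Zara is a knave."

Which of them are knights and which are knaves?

Jonas: knight, Dana: knave, Zara: knave, Daria: knight

Consider Jonas. Suppose Jonas is a knave.
Then no assignment of the remaining roles makes every statement match its speaker's type — contradiction.
So Jonas is a knight.
Consider Dana. Suppose Dana is a knight.
Then no assignment of the remaining roles makes every statement match its speaker's type — contradiction.
So Dana is a knave.
Consider Zara. Suppose Zara is a knight.
Then no assignment of the remaining roles makes every statement match its speaker's type — contradiction.
So Zara is a knave.
With that fixed, Daria's statement is true, so Daria is a knight.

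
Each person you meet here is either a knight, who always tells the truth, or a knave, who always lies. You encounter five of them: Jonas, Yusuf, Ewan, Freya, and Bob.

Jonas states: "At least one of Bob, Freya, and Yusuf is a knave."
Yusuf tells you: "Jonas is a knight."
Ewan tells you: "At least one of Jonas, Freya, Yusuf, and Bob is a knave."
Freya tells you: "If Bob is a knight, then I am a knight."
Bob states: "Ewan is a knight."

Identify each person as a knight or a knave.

Jonas: knight, Yusuf: knight, Ewan: knight, Freya: knave, Bob: knight

Consider Jonas. Suppose Jonas is a knave.
Then no assignment of the remaining roles makes every statement match its speaker's type — contradiction.
So Jonas is a knight.
With that fixed, Yusuf's statement is true, so Yusuf is a knight.
Consider Ewan. Suppose Ewan is a knave.
Then no assignment of the remaining roles makes every statement match its speaker's type — contradiction.
So Ewan is a knight.
With that fixed, Bob's statement is true, so Bob is a knight.
Consider Freya. Suppose Freya is a knight.
Then Jonas's statement comes out false, contradicting Jonas being a knight.
So Freya is a knave.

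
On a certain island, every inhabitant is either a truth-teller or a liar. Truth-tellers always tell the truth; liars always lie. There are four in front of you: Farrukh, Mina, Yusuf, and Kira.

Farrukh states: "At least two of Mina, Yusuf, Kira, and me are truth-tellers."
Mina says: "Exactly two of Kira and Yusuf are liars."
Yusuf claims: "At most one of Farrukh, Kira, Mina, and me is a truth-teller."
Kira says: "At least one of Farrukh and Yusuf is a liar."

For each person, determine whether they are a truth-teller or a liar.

Farrukh: truth-teller, Mina: liar, Yusuf: liar, Kira: truth-teller

Consider Farrukh. Suppose Farrukh is a liar.
Then no assignment of the remaining roles makes every statement match its speaker's type — contradiction.
So Farrukh is a truth-teller.
Consider Mina. Suppose Mina is a truth-teller.
Then no assignment of the remaining roles makes every statement match its speaker's type — contradiction.
So Mina is a liar.
Consider Yusuf. Suppose Yusuf is a truth-teller.
Then Yusuf's own statement would have to be true, but it can't be — contradiction.
So Yusuf is a liar.
With that fixed, Kira's statement is true, so Kira is a truth-teller.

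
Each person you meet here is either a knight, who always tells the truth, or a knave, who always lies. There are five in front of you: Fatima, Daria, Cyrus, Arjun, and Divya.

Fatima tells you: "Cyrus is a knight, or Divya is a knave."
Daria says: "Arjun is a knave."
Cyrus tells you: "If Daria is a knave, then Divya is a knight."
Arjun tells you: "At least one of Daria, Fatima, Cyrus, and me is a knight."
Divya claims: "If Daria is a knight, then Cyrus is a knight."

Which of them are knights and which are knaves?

Consider Fatima. Suppose Fatima is a knave.
Then no assignment of the remaining roles makes every statement match its speaker's type — contradiction.
So Fatima is a knight.
With that fixed, Arjun's statement is true, so Arjun is a knight.
With that fixed, Daria's statement is false, so Daria is a knave.
With that fixed, Divya's statement is true, so Divya is a knight.
With that fixed, Cyrus's statement is true, so Cyrus is a knight.

Fatima: knight, Daria: knave, Cyrus: knight, Arjun: knight, Divya: knight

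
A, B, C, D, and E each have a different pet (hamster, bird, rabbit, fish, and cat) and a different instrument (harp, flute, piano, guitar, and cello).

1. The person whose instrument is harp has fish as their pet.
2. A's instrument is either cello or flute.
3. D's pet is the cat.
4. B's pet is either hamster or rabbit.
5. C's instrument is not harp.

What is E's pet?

With clues 1–3, cat is impossible for E's pet.
With clues 1–5, bird, hamster, and rabbit are impossible for E's pet.
That leaves fish.

fish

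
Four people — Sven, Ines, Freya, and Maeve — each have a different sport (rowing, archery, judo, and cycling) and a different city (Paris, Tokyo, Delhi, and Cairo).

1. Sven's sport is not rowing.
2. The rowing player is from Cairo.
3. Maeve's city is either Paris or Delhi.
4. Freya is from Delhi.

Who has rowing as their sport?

Ines

Clue 1 rules out Sven for the one with sport rowing.
With clues 1–3, Maeve is impossible for the one with sport rowing.
With clues 1–4, Freya is impossible for the one with sport rowing.
That leaves Ines.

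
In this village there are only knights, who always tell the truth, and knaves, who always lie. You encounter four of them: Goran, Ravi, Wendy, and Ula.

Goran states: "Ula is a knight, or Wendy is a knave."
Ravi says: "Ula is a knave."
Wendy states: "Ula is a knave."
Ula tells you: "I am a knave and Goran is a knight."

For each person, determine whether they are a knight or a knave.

Consider Goran. Suppose Goran is a knight.
Then whichever role Ula has, Ula's statement has the wrong truth value — contradiction.
So Goran is a knave.
With that fixed, Ula's statement is false, so Ula is a knave.
With that fixed, Ravi's statement is true, so Ravi is a knight.
With that fixed, Wendy's statement is true, so Wendy is a knight.

Goran: knave, Ravi: knight, Wendy: knight, Ula: knave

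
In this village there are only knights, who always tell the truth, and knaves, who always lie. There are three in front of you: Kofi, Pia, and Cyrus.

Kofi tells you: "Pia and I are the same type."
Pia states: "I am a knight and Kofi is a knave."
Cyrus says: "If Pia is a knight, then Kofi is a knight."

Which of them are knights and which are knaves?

Kofi: knave, Pia: knight, Cyrus: knave

Consider Kofi. Suppose Kofi is a knight.
Then no assignment of the remaining roles makes every statement match its speaker's type — contradiction.
So Kofi is a knave.
Consider Pia. Suppose Pia is a knave.
Then Kofi's statement comes out true, contradicting Kofi being a knave.
So Pia is a knight.
With that fixed, Cyrus's statement is false, so Cyrus is a knave.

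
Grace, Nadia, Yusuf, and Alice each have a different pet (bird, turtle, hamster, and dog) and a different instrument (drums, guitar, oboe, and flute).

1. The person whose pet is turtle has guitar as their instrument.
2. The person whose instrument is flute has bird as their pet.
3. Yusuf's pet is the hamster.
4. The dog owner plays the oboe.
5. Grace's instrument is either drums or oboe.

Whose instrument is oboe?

Grace

With clues 1–4, Yusuf is impossible for the one with instrument oboe.
With clues 1–5, Alice and Nadia are impossible for the one with instrument oboe.
That leaves Grace.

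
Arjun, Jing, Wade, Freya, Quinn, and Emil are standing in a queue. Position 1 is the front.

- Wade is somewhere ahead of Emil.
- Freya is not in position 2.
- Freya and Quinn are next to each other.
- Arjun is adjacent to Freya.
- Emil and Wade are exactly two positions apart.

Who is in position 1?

Wade

With clue 1, Emil is ruled out for position 1.
With clues 1–3, Quinn is ruled out for position 1.
With clues 1–4, Arjun and Freya are ruled out for position 1.
With clues 1–5, Jing is ruled out for position 1.
So position 1 is Wade.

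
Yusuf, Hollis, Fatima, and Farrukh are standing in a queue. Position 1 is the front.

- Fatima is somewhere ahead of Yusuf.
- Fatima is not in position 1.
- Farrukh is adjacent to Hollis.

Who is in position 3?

With clues 1–3, Farrukh, Hollis, and Yusuf are ruled out for position 3.
So position 3 is Fatima.

Fatima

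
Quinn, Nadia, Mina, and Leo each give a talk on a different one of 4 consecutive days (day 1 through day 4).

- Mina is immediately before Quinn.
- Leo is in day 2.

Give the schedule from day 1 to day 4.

Nadia, Leo, Mina, Quinn

From clue 1: Quinn is in {2,3,4}.
From clues 1–2: Nadia → day 1, Leo → day 2, Mina → day 3, Quinn → day 4.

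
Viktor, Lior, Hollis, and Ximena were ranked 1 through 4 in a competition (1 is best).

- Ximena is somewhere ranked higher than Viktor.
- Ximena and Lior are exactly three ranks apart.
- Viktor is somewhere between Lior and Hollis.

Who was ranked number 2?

With clues 1–2, Lior and Ximena are ruled out for rank 2.
With clues 1–3, Viktor is ruled out for rank 2.
So rank 2 is Hollis.

Hollis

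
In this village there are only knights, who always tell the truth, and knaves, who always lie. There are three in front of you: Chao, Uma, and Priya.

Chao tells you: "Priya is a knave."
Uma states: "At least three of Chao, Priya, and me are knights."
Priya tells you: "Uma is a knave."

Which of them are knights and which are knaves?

Chao: knave, Uma: knave, Priya: knight

Consider Chao. Suppose Chao is a knight.
Then no assignment of the remaining roles makes every statement match its speaker's type — contradiction.
So Chao is a knave.
With that fixed, Uma's statement is false, so Uma is a knave.
With that fixed, Priya's statement is true, so Priya is a knight.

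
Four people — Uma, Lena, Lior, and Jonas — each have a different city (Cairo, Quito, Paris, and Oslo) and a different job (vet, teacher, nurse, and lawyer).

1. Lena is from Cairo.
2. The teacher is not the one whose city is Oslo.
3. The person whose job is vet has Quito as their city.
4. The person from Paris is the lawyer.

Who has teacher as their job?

With clues 1–4, Jonas, Lior, and Uma are impossible for the one with job teacher.
That leaves Lena.

Lena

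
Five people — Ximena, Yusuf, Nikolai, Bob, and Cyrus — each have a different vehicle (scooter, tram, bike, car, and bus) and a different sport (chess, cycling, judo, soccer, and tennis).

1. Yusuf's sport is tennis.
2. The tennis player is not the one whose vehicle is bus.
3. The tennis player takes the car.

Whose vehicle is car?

Yusuf

With clues 1–3, Bob, Cyrus, Nikolai, and Ximena are impossible for the one with vehicle car.
That leaves Yusuf.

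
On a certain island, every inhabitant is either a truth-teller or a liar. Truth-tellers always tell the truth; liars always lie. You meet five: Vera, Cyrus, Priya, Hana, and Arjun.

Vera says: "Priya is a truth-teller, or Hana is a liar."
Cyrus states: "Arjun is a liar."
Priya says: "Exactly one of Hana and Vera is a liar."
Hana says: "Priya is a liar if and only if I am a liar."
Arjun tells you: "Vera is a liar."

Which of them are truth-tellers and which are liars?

Vera: truth-teller, Cyrus: truth-teller, Priya: truth-teller, Hana: liar, Arjun: liar

Consider Vera. Suppose Vera is a liar.
Then no assignment of the remaining roles makes every statement match its speaker's type — contradiction.
So Vera is a truth-teller.
With that fixed, Arjun's statement is false, so Arjun is a liar.
With that fixed, Cyrus's statement is true, so Cyrus is a truth-teller.
Consider Priya. Suppose Priya is a liar.
Then whichever role Hana has, Hana's statement has the wrong truth value — contradiction.
So Priya is a truth-teller.
Consider Hana. Suppose Hana is a truth-teller.
Then Priya's statement comes out false, contradicting Priya being a truth-teller.
So Hana is a liar.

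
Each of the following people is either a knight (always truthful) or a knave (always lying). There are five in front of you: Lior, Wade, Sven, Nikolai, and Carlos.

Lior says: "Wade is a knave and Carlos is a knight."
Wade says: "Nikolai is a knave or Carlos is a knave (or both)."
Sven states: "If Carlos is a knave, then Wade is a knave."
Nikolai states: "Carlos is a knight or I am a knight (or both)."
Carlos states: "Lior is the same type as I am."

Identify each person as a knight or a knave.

Lior: knight, Wade: knave, Sven: knight, Nikolai: knight, Carlos: knight

Consider Lior. Suppose Lior is a knave.
Then whichever role Carlos has, Carlos's statement has the wrong truth value — contradiction.
So Lior is a knight.
Consider Wade. Suppose Wade is a knight.
Then Lior's statement comes out false, contradicting Lior being a knight.
So Wade is a knave.
With that fixed, Sven's statement is true, so Sven is a knight.
Consider Nikolai. Suppose Nikolai is a knave.
Then Wade's statement comes out true, contradicting Wade being a knave.
So Nikolai is a knight.
Consider Carlos. Suppose Carlos is a knave.
Then Lior's statement comes out false, contradicting Lior being a knight.
So Carlos is a knight.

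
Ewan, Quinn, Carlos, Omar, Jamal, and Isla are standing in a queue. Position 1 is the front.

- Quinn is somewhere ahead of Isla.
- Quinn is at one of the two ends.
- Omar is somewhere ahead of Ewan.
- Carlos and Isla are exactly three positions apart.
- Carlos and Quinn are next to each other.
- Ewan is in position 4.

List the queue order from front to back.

From clue 1: Quinn is in {1,2,3,4,5}.
From clues 1–2: Quinn → position 1.
From clues 1–3: Ewan is in {3,4,5,6}.
From clues 1–4: Ewan is in {4,5,6}.
From clues 1–5: Carlos → position 2, Isla → position 5.
From clues 1–6: Omar → position 3, Ewan → position 4, Jamal → position 6.

Quinn, Carlos, Omar, Ewan, Isla, Jamal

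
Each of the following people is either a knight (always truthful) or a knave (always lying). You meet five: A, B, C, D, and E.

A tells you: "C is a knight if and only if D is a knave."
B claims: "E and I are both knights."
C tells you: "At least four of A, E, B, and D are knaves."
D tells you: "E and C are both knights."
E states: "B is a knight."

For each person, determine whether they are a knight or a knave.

Consider A. Suppose A is a knight.
Then no assignment of the remaining roles makes every statement match its speaker's type — contradiction.
So A is a knave.
Consider B. Suppose B is a knave.
Then no assignment of the remaining roles makes every statement match its speaker's type — contradiction.
So B is a knight.
With that fixed, C's statement is false, so C is a knave.
With that fixed, D's statement is false, so D is a knave.
With that fixed, E's statement is true, so E is a knight.

A: knave, B: knight, C: knave, D: knave, E: knight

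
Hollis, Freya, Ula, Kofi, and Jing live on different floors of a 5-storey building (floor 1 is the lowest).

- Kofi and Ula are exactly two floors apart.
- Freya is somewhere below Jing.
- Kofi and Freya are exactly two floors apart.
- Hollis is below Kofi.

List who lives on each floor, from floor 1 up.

From clues 1–2: Freya is in {1,2,3,4}.
From clues 1–3: Freya → floor 1, Kofi → floor 3, Ula → floor 5.
From clues 1–4: Hollis → floor 2, Jing → floor 4.

Freya, Hollis, Kofi, Jing, Ula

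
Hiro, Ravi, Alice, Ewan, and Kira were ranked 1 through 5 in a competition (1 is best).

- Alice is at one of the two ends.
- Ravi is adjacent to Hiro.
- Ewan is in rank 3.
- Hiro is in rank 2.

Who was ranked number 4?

Kira

With clue 1, Alice is ruled out for rank 4.
With clues 1–3, Ewan is ruled out for rank 4.
With clues 1–4, Hiro and Ravi are ruled out for rank 4.
So rank 4 is Kira.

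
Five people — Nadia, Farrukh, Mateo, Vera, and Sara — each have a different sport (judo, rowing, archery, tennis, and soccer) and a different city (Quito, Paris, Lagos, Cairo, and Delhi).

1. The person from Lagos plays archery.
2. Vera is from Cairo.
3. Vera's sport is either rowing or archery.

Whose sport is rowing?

With clues 1–3, Farrukh, Mateo, Nadia, and Sara are impossible for the one with sport rowing.
That leaves Vera.

Vera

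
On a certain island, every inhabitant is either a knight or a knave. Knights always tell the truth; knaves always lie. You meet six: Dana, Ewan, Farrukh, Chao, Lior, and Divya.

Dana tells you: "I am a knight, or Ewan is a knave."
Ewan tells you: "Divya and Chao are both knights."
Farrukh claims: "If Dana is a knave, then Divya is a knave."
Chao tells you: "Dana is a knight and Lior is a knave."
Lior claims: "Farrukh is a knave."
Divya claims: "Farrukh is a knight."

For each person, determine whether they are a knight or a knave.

Dana: knight, Ewan: knight, Farrukh: knight, Chao: knight, Lior: knave, Divya: knight

Consider Dana. Suppose Dana is a knave.
Then no assignment of the remaining roles makes every statement match its speaker's type — contradiction.
So Dana is a knight.
With that fixed, Farrukh's statement is true, so Farrukh is a knight.
With that fixed, Lior's statement is false, so Lior is a knave.
With that fixed, Divya's statement is true, so Divya is a knight.
With that fixed, Chao's statement is true, so Chao is a knight.
With that fixed, Ewan's statement is true, so Ewan is a knight.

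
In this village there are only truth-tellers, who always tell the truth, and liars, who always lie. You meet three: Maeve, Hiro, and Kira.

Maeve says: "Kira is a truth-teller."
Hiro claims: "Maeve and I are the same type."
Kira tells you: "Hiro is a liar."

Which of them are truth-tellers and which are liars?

Maeve: truth-teller, Hiro: liar, Kira: truth-teller

Consider Maeve. Suppose Maeve is a liar.
Then whichever role Hiro has, Hiro's statement has the wrong truth value — contradiction.
So Maeve is a truth-teller.
Consider Hiro. Suppose Hiro is a truth-teller.
Then no assignment of the remaining roles makes every statement match its speaker's type — contradiction.
So Hiro is a liar.
With that fixed, Kira's statement is true, so Kira is a truth-teller.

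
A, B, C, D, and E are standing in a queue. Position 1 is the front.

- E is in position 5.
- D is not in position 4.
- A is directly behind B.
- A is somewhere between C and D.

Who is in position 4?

With clue 1, E is ruled out for position 4.
With clues 1–2, D is ruled out for position 4.
With clues 1–3, B is ruled out for position 4.
With clues 1–4, A is ruled out for position 4.
So position 4 is C.

C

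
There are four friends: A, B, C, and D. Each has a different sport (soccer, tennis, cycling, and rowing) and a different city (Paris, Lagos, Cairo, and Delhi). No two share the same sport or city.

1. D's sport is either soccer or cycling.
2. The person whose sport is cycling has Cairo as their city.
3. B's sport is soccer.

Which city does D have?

With clues 1–3, Delhi, Lagos, and Paris are impossible for D's city.
That leaves Cairo.

Cairo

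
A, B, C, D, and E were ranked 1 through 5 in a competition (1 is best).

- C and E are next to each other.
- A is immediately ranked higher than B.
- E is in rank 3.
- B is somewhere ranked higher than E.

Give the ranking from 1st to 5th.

A, B, E, C, D

From clues 1–2: D is in {1,3,5}.
From clues 1–3: E → rank 3.
From clues 1–4: A → rank 1, B → rank 2, C → rank 4, D → rank 5.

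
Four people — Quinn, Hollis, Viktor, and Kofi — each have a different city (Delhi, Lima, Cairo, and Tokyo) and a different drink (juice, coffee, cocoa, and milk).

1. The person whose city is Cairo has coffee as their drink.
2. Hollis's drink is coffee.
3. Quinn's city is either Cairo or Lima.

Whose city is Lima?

With clues 1–2, Hollis is impossible for the one with city Lima.
With clues 1–3, Kofi and Viktor are impossible for the one with city Lima.
That leaves Quinn.

Quinn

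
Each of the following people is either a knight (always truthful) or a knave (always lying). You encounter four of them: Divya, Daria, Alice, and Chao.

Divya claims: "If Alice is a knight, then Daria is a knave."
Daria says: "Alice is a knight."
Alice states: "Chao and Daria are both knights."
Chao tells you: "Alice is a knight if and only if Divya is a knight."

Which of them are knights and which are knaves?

Divya: knight, Daria: knave, Alice: knave, Chao: knave

Consider Divya. Suppose Divya is a knave.
Then no assignment of the remaining roles makes every statement match its speaker's type — contradiction.
So Divya is a knight.
Consider Daria. Suppose Daria is a knight.
Then no assignment of the remaining roles makes every statement match its speaker's type — contradiction.
So Daria is a knave.
With that fixed, Alice's statement is false, so Alice is a knave.
With that fixed, Chao's statement is false, so Chao is a knave.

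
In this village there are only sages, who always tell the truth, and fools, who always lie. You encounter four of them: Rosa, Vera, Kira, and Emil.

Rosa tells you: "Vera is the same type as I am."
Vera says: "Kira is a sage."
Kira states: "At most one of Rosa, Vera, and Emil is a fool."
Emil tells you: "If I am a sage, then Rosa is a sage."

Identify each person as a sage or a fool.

Consider Rosa. Suppose Rosa is a fool.
Then whichever role Emil has, Emil's statement has the wrong truth value — contradiction.
So Rosa is a sage.
With that fixed, Emil's statement is true, so Emil is a sage.
With that fixed, Kira's statement is true, so Kira is a sage.
With that fixed, Vera's statement is true, so Vera is a sage.

Rosa: sage, Vera: sage, Kira: sage, Emil: sage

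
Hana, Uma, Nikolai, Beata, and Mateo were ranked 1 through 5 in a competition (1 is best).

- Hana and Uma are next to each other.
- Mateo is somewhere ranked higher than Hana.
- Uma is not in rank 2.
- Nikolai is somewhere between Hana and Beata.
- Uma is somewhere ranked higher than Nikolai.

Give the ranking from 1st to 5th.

Mateo, Hana, Uma, Nikolai, Beata

From clues 1–2: Mateo is in {1,2,3}.
From clues 1–3: Uma is in {3,4,5}.
From clues 1–4: Hana is in {2,4,5}.
From clues 1–5: Mateo → rank 1, Hana → rank 2, Uma → rank 3, Nikolai → rank 4, Beata → rank 5.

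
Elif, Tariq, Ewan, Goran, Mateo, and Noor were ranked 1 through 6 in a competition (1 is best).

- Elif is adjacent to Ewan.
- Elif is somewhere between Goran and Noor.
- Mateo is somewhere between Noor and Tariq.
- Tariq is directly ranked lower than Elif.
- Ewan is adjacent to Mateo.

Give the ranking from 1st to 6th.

From clues 1–2: Elif is in {2,3,4,5}.
From clues 1–4: Elif is in {3,4}.
From clues 1–5: Noor → rank 1, Mateo → rank 2, Ewan → rank 3, Elif → rank 4, Tariq → rank 5, Goran → rank 6.

Noor, Mateo, Ewan, Elif, Tariq, Goran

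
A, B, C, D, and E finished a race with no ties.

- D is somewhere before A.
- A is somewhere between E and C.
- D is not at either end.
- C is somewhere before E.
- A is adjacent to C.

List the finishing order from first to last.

B, D, C, A, E

From clue 1: A is in {2,3,4,5}.
From clues 1–2: A is in {3,4}.
From clues 1–5: B → place 1, D → place 2, C → place 3, A → place 4, E → place 5.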